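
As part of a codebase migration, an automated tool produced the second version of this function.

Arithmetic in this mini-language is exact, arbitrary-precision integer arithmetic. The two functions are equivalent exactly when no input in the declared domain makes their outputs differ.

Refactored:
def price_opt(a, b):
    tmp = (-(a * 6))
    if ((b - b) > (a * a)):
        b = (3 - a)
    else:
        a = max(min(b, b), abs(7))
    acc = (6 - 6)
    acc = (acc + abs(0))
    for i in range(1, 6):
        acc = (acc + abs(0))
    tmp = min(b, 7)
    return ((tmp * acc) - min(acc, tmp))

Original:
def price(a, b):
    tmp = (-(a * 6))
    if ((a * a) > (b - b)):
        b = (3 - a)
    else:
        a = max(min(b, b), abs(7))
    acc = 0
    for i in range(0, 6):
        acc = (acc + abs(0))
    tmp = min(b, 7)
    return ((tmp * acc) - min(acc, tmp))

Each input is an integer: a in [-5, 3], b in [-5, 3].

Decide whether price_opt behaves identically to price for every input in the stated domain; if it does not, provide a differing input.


Try a=-5, b=-5.
price: tmp=30, then ((a * a) > (b - b)) is true, then b=8, then acc=0, then (i=0), then acc=0, then (i=1), then acc=0, then (i=2), then acc=0, then (i=3), then acc=0, then (i=4), then acc=0, then (i=5), then acc=0, then tmp=7, then returns 0
price_opt: tmp=30, then ((b - b) > (a * a)) is false, then a=7, then acc=0, then acc=0, then (i=1), then acc=0, then (i=2), then acc=0, then (i=3), then acc=0, then (i=4), then acc=0, then (i=5), then acc=0, then tmp=-5, then returns 5
0 != 5, so the rewrite changes behavior.
verdict: not equivalent; witness: a=-5, b=-5


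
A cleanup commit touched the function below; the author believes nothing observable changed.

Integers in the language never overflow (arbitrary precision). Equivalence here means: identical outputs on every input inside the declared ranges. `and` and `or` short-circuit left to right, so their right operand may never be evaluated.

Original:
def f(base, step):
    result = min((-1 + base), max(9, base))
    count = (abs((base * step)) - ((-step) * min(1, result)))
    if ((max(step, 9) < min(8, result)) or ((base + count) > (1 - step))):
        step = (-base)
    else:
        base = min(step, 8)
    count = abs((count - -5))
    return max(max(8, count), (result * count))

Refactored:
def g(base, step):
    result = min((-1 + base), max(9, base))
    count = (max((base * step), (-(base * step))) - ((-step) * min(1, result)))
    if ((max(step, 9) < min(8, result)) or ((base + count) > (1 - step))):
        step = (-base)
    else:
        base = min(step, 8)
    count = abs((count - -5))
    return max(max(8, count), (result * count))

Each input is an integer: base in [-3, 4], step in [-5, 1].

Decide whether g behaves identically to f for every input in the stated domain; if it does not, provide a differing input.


Side by side, the visible changes include: arithmetic usage differs, min/max/abs usage differs.
As a probe, take base=1, step=1: f runs result=0, then count=1, then ((max(step, 9) < min(8, result)) or ((base + count) > (1 - step))) is true, then step=-1, then count=6, then returns 8; g runs result=0, then count=1, then ((max(step, 9) < min(8, result)) or ((base + count) > (1 - step))) is true, then step=-1, then count=6, then returns 8; both end at 8.
Every one of the 56 inputs gives matching results.
verdict: equivalent


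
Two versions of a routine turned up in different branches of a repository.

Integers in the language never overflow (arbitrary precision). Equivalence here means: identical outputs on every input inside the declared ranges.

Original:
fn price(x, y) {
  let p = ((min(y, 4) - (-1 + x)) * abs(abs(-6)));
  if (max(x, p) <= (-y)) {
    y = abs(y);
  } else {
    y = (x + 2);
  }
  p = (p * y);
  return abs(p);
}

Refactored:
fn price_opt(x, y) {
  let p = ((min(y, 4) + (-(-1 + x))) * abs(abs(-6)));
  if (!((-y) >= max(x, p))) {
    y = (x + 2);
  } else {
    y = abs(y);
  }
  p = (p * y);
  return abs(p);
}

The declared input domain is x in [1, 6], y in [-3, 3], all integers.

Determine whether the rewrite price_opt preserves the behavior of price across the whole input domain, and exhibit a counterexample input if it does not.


Reading the diff, among the changes: arithmetic usage differs; also comparison usage differs; also boolean connective usage differs.
Spot check at x=2, y=0 — price: p=-6, then (max(x, p) <= (-y)) is false, then y=4, then p=-24, then returns 24. price_opt: p=-6, then (!((-y) >= max(x, p))) is true, then y=4, then p=-24, then returns 24. Both give 24.
Every one of the 42 inputs gives matching results.
verdict: equivalent


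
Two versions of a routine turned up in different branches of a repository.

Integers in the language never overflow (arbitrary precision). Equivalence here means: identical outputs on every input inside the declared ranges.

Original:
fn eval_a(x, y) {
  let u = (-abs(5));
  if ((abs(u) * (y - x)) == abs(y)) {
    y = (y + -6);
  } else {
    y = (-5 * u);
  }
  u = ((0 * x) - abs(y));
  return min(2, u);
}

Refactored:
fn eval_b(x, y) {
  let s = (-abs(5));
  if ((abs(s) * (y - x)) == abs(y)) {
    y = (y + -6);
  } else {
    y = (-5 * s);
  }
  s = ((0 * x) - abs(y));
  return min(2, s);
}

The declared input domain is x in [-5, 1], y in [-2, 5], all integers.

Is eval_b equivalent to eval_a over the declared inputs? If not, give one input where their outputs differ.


Comparing the listings, the differences include: local variable names differ.
Spot check at x=-5, y=1 — eval_a: u=-5, then ((abs(u) * (y - x)) == abs(y)) is false, then y=25, then u=-25, then returns -25. eval_b: s=-5, then ((abs(s) * (y - x)) == abs(y)) is false, then y=25, then s=-25, then returns -25. Both give -25.
Checked all 56 inputs in the declared domain: the outputs agree on every one.
verdict: equivalent


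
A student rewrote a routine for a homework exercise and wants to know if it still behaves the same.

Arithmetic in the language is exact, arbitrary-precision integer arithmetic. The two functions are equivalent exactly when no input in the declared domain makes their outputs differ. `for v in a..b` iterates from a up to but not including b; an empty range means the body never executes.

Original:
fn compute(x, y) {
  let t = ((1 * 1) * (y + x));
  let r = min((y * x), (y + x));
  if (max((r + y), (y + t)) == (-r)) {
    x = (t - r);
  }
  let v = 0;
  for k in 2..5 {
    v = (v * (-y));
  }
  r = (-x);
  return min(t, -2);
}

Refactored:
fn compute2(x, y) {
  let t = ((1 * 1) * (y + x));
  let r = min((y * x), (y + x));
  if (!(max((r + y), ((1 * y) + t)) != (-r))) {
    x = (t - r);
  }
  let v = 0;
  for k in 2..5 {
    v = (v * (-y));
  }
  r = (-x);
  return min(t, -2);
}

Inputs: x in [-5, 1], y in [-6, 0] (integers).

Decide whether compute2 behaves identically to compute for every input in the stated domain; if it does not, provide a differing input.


Although boolean connective usage differs; and comparison usage differs; and arithmetic usage differs; and constant usage differs, 49/49 inputs agree.
verdict: equivalent


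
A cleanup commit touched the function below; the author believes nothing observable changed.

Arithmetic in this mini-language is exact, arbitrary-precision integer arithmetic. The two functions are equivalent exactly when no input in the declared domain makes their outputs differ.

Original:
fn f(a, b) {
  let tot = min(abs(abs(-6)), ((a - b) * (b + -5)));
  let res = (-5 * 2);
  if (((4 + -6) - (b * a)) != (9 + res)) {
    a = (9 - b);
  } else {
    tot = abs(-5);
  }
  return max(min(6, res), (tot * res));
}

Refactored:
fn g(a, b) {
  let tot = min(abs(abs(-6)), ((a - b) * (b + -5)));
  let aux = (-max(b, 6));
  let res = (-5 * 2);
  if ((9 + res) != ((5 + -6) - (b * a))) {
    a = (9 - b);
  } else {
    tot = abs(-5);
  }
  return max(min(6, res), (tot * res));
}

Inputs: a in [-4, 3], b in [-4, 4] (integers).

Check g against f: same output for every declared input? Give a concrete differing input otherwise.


These are not equivalent — on a=0, b=-4 the outputs split (360 vs -10).
f: tot=-36, then res=-10, then (((4 + -6) - (b * a)) != (9 + res)) is true, then a=13, then returns 360
g: tot=-36, then aux=-6, then res=-10, then ((9 + res) != ((5 + -6) - (b * a))) is false, then tot=5, then returns -10
verdict: not equivalent; witness: a=0, b=-4


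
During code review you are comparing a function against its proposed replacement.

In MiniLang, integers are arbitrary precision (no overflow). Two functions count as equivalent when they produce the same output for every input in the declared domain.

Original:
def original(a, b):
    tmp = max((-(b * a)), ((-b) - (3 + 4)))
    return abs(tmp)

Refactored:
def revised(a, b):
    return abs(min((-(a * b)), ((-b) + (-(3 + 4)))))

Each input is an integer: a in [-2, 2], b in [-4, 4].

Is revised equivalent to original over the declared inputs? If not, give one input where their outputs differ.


Take a=-2, b=-4.
original: tmp := -3 | result 3
revised: result 8
3 and 8 differ, so these are not the same function on this domain.
verdict: not equivalent; witness: a=-2, b=-4


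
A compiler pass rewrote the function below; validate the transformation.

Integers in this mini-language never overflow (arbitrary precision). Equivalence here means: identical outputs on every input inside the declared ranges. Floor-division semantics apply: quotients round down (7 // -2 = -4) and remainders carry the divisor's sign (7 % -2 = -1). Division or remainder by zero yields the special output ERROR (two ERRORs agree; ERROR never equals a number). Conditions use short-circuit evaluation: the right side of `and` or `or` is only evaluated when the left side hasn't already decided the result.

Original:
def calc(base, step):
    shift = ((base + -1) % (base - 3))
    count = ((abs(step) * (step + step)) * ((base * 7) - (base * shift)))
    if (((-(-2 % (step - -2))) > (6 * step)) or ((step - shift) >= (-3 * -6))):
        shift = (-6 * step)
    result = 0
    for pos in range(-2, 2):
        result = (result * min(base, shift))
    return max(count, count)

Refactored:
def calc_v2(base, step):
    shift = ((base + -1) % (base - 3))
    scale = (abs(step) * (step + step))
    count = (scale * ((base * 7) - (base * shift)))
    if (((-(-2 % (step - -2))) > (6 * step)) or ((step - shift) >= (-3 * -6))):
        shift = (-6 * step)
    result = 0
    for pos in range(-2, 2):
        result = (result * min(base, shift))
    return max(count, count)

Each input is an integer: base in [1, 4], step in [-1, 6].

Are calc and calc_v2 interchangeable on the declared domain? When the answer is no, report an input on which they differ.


The two versions differ — the changes include local variable names differ; also statement counts differ.
As a probe, take base=3, step=4: calc runs divide-by-zero, output ERROR; calc_v2 runs divide-by-zero, output ERROR; both end at ERROR.
Checked all 32 inputs in the declared domain: the outputs agree on every one.
verdict: equivalent


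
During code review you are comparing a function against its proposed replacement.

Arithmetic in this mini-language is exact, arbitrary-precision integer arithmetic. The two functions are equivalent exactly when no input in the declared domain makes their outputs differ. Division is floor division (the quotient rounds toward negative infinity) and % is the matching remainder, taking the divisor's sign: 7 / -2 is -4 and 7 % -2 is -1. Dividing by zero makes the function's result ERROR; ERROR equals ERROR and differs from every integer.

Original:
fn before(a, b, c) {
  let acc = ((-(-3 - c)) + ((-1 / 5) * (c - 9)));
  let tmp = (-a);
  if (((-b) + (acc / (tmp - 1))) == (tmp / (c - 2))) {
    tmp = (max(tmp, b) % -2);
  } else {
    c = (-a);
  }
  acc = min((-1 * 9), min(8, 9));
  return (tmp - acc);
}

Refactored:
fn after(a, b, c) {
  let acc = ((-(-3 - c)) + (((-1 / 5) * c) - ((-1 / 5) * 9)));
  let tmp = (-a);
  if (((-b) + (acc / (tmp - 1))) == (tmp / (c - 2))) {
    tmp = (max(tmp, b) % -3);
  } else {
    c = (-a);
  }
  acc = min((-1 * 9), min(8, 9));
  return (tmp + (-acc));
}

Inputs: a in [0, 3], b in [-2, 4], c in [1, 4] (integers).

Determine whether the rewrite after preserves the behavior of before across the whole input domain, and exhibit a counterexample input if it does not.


Input a=2, b=-2, c=3: 9 from before versus 7 from after.
verdict: not equivalent; witness: a=2, b=-2, c=3


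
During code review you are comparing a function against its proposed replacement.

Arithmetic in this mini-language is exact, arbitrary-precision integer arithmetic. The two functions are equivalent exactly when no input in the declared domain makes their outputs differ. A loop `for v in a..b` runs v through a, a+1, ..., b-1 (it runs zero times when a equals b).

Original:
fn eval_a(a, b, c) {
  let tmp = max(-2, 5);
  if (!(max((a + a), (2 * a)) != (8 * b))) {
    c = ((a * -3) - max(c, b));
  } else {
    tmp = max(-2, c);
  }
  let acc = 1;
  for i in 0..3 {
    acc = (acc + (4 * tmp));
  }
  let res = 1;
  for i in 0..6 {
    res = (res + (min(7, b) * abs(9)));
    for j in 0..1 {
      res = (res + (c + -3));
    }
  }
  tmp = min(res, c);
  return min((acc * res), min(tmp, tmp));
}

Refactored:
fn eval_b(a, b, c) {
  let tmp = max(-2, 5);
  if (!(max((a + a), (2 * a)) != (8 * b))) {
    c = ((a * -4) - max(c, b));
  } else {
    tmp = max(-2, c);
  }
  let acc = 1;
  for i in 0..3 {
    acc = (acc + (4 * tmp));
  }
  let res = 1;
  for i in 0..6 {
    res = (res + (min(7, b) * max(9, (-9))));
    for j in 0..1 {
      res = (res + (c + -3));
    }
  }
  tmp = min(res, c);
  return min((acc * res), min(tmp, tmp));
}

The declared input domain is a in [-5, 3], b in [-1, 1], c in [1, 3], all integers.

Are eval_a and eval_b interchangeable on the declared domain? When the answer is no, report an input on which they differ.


The rewrite breaks on a=-4, b=-1, c=1, where the results are -305 and 15.
eval_a: tmp = 5; (!(max((a + a), (2 * a)) != (8 * b))) -> true; c = 11; acc = 1; [i=0]; acc = 21; [i=1]; acc = 41; [i=2]; acc = 61; res = 1; [i=0]; res = -8; [j=0]; res = 0; [i=1]; res = -9; [j=0]; res = -1; [i=2]; res = -10; [j=0]; res = -2; [i=3]; res = -11; [j=0]; res = -3; [i=4]; res = -12; [j=0]; res = -4; [i=5]; res = -13; [j=0]; res = -5; tmp = -5; return -305
eval_b: tmp = 5; (!(max((a + a), (2 * a)) != (8 * b))) -> true; c = 15; acc = 1; [i=0]; acc = 21; [i=1]; acc = 41; [i=2]; acc = 61; res = 1; [i=0]; res = -8; [j=0]; res = 4; [i=1]; res = -5; [j=0]; res = 7; [i=2]; res = -2; [j=0]; res = 10; [i=3]; res = 1; [j=0]; res = 13; [i=4]; res = 4; [j=0]; res = 16; [i=5]; res = 7; [j=0]; res = 19; tmp = 15; return 15
verdict: not equivalent; witness: a=-4, b=-1, c=1


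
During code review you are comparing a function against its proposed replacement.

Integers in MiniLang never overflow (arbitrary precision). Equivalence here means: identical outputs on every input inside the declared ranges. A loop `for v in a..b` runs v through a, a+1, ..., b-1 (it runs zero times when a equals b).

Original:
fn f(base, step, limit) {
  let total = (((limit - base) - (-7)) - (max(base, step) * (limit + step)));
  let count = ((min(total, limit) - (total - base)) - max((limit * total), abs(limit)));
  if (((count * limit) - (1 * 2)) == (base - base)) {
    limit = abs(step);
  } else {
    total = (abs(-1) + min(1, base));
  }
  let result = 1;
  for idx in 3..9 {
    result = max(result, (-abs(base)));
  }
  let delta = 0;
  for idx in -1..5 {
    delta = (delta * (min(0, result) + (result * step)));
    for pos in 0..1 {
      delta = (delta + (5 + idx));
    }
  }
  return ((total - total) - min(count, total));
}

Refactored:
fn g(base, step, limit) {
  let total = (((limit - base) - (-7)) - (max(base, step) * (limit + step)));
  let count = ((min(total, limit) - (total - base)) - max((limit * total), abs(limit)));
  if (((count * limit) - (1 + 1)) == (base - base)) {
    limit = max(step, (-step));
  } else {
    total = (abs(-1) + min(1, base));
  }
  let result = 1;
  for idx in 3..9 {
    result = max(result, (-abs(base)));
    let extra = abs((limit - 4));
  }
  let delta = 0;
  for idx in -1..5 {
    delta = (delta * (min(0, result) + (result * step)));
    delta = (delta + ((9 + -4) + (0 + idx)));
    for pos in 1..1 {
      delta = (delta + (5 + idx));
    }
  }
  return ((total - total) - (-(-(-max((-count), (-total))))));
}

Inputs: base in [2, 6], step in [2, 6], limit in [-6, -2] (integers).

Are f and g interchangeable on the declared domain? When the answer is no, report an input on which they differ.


Comparing the listings, the differences include: min/max/abs usage differs; also statement counts differ; also arithmetic usage differs; also constant usage differs; also loop structure differs; also local variable names differ.
As a probe, take base=3, step=5, limit=-6: f runs total=3, then count=-12, then (((count * limit) - (1 * 2)) == (base - base)) is false, then total=2, then result=1, then (idx=3), then result=1, then (idx=4), then result=1, then (idx=5), then result=1, then (idx=6), then result=1, then (idx=7), then result=1, then (idx=8), then result=1, then delta=0, then (idx=-1), then delta=0, then (pos=0), then delta=4, then (idx=0), then delta=20, then (pos=0), then delta=25, then (idx=1), then delta=125, then (pos=0), then delta=131, then (idx=2), then delta=655, then (pos=0), then delta=662, then (idx=3), then delta=3310, then (pos=0), then delta=3318, then (idx=4), then delta=16590, then (pos=0), then delta=16599, then returns 12; g runs total=3, then count=-12, then (((count * limit) - (1 + 1)) == (base - base)) is false, then total=2, then result=1, then (idx=3), then result=1, then extra=10, then (idx=4), then result=1, then extra=10, then (idx=5), then result=1, then extra=10, then (idx=6), then result=1, then extra=10, then (idx=7), then result=1, then extra=10, then (idx=8), then result=1, then extra=10, then delta=0, then (idx=-1), then delta=0, then delta=4, then the loop over pos runs zero times, then (idx=0), then delta=20, then delta=25, then the loop over pos runs zero times, then (idx=1), then delta=125, then delta=131, then the loop over pos runs zero times, then (idx=2), then delta=655, then delta=662, then the loop over pos runs zero times, then (idx=3), then delta=3310, then delta=3318, then the loop over pos runs zero times, then (idx=4), then delta=16590, then delta=16599, then the loop over pos runs zero times, then returns 12; both end at 12.
Every one of the 125 inputs gives matching results.
verdict: equivalent


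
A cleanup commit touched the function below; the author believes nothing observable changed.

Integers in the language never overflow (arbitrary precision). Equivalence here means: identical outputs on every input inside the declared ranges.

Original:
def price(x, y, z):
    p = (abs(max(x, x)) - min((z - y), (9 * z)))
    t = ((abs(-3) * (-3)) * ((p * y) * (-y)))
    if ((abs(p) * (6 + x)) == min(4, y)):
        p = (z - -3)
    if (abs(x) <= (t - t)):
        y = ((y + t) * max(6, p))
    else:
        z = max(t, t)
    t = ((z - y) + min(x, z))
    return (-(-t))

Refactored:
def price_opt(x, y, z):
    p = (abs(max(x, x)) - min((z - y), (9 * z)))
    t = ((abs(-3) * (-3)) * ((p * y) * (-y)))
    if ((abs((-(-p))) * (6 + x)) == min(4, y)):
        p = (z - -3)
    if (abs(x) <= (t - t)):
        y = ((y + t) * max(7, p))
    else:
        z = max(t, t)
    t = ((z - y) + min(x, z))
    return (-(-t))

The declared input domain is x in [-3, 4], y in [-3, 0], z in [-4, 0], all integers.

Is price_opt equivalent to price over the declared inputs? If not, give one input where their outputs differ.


Consider the input x=0, y=-3, z=0.
price: p=0, then t=0, then ((abs(p) * (6 + x)) == min(4, y)) is false, then (abs(x) <= (t - t)) is true, then y=-18, then t=18, then returns 18
price_opt: p=0, then t=0, then ((abs((-(-p))) * (6 + x)) == min(4, y)) is false, then (abs(x) <= (t - t)) is true, then y=-21, then t=21, then returns 21
18 against 21: the behavior changed.
verdict: not equivalent; witness: x=0, y=-3, z=0


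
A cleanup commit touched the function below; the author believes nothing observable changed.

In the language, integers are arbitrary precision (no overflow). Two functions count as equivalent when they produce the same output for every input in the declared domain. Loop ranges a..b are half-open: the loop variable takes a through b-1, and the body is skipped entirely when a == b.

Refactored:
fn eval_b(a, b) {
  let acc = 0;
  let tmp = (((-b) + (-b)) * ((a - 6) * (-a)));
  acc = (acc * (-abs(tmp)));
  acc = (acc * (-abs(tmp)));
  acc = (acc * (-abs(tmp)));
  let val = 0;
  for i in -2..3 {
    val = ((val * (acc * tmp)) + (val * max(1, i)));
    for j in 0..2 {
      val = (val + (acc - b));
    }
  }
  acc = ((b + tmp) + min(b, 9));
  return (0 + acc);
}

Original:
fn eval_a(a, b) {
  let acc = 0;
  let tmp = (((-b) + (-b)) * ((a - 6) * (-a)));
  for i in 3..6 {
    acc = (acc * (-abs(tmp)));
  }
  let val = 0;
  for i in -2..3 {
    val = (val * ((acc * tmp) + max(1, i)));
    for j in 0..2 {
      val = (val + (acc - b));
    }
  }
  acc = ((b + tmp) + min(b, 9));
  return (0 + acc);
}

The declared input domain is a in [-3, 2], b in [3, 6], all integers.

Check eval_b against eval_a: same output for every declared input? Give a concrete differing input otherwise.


Comparing the listings, the differences include: arithmetic usage differs, loop structure differs, min/max/abs usage differs, statement counts differ.
Spot check at a=-3, b=4 — eval_a: acc = 0; tmp = 216; [i=3]; acc = 0; [i=4]; acc = 0; [i=5]; acc = 0; val = 0; [i=-2]; val = 0; [j=0]; val = -4; [j=1]; val = -8; [i=-1]; val = -8; [j=0]; val = -12; [j=1]; val = -16; [i=0]; val = -16; [j=0]; val = -20; [j=1]; val = -24; [i=1]; val = -24; [j=0]; val = -28; [j=1]; val = -32; [i=2]; val = -64; [j=0]; val = -68; [j=1]; val = -72; acc = 224; return 224. eval_b: acc = 0; tmp = 216; acc = 0; acc = 0; acc = 0; val = 0; [i=-2]; val = 0; [j=0]; val = -4; [j=1]; val = -8; [i=-1]; val = -8; [j=0]; val = -12; [j=1]; val = -16; [i=0]; val = -16; [j=0]; val = -20; [j=1]; val = -24; [i=1]; val = -24; [j=0]; val = -28; [j=1]; val = -32; [i=2]; val = -64; [j=0]; val = -68; [j=1]; val = -72; acc = 224; return 224. Both give 224.
Sweeping the whole domain (24 inputs) finds no disagreement.
verdict: equivalent


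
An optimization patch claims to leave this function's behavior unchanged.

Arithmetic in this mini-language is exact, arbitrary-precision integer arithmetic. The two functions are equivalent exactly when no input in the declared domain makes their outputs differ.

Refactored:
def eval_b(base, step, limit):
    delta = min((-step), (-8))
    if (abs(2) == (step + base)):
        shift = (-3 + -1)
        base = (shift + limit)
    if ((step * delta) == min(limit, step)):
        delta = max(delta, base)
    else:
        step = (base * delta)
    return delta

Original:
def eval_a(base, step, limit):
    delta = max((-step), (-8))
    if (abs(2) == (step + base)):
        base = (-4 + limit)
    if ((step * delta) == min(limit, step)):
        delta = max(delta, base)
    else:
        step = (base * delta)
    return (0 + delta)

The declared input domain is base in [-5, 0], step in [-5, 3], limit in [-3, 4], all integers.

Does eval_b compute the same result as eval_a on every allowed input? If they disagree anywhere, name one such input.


Consider the input base=-5, step=-5, limit=-3.
eval_a: delta := 5 | (abs(2) == (step + base)): false | ((step * delta) == min(limit, step)): false | step := -25 | result 5
eval_b: delta := -8 | (abs(2) == (step + base)): false | ((step * delta) == min(limit, step)): false | step := 40 | result -8
5 vs -8 — the two versions disagree here.
verdict: not equivalent; witness: base=-5, step=-5, limit=-3


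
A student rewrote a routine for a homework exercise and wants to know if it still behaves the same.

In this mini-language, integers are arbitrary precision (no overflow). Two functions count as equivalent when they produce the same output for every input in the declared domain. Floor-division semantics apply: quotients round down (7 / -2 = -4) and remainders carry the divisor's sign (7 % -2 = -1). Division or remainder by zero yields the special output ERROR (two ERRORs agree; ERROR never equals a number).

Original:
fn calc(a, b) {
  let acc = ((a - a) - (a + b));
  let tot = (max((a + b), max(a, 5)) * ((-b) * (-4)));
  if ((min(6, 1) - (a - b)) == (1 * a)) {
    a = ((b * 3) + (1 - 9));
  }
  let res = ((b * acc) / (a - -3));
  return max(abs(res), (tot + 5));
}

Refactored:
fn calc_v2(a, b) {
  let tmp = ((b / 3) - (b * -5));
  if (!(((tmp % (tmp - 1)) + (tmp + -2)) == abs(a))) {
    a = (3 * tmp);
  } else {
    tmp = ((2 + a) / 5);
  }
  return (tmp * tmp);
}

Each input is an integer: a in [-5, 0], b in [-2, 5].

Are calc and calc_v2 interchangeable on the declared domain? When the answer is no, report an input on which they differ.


On input a=-5, b=-2, calc returns 7 while calc_v2 returns 121.
verdict: not equivalent; witness: a=-5, b=-2


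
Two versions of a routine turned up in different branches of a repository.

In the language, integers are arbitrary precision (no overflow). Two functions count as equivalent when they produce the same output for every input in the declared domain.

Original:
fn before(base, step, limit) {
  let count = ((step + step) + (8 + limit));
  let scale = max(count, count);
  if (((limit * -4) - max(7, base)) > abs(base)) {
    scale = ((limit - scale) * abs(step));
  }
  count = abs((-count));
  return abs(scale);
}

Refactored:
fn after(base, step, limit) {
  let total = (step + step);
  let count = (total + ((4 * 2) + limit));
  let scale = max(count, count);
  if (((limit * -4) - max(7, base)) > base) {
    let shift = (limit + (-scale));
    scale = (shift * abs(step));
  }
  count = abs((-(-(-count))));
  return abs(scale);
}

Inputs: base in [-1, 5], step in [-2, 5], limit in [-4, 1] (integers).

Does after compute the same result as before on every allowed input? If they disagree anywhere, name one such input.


Take base=-1, step=-2, limit=-2.
before: count=2, then scale=2, then (((limit * -4) - max(7, base)) > abs(base)) is false, then count=2, then returns 2
after: total=-4, then count=2, then scale=2, then (((limit * -4) - max(7, base)) > base) is true, then shift=-4, then scale=-8, then count=2, then returns 8
2 vs 8 — the two versions disagree here.
verdict: not equivalent; witness: base=-1, step=-2, limit=-2


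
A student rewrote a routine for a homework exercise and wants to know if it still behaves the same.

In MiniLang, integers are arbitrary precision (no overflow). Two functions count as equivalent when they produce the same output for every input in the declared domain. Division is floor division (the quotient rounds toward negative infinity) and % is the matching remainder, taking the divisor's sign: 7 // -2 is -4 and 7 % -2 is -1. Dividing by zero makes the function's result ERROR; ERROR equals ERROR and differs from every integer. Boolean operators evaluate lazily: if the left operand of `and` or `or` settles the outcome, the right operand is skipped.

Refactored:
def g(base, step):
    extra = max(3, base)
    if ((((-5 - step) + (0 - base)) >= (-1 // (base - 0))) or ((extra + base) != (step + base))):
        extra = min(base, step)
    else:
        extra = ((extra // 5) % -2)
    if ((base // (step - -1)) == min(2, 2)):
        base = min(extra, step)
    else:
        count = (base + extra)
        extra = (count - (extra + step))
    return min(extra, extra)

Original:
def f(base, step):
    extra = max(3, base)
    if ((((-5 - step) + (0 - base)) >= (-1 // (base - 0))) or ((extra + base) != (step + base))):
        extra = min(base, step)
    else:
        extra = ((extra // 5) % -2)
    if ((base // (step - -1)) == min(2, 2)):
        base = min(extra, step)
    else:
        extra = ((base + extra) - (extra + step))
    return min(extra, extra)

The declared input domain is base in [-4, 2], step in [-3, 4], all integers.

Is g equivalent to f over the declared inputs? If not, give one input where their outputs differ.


The two versions differ — the changes include local variable names differ; also statement counts differ.
Spot check at base=1, step=-3 — f: extra becomes 3; next ((((-5 - step) + (0 - base)) >= (-1 // (base - 0))) or ((extra + base) != (step + base))) evaluates to true; next extra becomes -3; next ((base // (step - -1)) == min(2, 2)) evaluates to false; next extra becomes 4; next final value 4. g: extra becomes 3; next ((((-5 - step) + (0 - base)) >= (-1 // (base - 0))) or ((extra + base) != (step + base))) evaluates to true; next extra becomes -3; next ((base // (step - -1)) == min(2, 2)) evaluates to false; next count becomes -2; next extra becomes 4; next final value 4. Both give 4.
Sweeping the whole domain (56 inputs) finds no disagreement.
verdict: equivalent


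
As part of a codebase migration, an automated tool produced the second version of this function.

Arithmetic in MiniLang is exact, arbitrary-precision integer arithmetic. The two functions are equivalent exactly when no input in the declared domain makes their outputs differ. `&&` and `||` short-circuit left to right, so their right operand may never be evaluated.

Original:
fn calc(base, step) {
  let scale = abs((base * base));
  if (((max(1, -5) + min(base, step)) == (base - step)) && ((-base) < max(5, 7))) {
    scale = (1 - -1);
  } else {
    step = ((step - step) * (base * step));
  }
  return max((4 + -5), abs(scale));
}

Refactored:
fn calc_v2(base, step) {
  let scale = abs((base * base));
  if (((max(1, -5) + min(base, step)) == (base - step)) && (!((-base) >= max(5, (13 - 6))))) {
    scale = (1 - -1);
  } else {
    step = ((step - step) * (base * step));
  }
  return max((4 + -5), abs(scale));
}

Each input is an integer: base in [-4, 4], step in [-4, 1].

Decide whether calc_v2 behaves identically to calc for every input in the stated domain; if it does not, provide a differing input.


Behavior is preserved: although comparison usage differs, and constant usage differs, and arithmetic usage differs, and boolean connective usage differs, the outputs never diverge.
One worked example (base=1, step=-4) — calc: scale becomes 1; next (((max(1, -5) + min(base, step)) == (base - step)) && ((-base) < max(5, 7))) evaluates to false; next step becomes 0; next final value 1; calc_v2: scale becomes 1; next (((max(1, -5) + min(base, step)) == (base - step)) && (!((-base) >= max(5, (13 - 6))))) evaluates to false; next step becomes 0; next final value 1; agreement on 1.
An exhaustive pass over the 54 declared inputs shows identical outputs.
verdict: equivalent


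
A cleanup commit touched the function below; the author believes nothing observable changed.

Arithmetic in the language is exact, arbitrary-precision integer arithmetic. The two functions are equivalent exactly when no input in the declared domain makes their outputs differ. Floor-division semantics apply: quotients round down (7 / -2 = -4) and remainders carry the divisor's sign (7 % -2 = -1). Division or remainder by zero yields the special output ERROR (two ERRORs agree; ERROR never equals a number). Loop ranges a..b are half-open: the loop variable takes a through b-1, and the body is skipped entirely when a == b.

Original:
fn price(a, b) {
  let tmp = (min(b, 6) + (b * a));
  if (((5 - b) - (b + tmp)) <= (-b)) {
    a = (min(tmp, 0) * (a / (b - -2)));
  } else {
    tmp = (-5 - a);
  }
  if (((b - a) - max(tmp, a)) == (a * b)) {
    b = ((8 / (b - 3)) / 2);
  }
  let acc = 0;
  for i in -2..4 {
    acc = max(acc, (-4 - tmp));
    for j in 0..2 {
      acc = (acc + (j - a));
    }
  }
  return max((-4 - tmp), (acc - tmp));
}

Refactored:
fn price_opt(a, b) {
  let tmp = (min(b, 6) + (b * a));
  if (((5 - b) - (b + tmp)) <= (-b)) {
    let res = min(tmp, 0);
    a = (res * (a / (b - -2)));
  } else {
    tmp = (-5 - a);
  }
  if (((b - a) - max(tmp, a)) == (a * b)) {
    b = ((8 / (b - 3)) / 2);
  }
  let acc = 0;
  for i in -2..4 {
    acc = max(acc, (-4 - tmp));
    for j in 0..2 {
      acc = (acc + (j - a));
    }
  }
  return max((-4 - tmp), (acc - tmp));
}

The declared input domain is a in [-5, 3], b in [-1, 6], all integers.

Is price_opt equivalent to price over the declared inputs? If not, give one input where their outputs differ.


Differences: local variable names differ; statement counts differ — yet all 72 inputs agree.
verdict: equivalent


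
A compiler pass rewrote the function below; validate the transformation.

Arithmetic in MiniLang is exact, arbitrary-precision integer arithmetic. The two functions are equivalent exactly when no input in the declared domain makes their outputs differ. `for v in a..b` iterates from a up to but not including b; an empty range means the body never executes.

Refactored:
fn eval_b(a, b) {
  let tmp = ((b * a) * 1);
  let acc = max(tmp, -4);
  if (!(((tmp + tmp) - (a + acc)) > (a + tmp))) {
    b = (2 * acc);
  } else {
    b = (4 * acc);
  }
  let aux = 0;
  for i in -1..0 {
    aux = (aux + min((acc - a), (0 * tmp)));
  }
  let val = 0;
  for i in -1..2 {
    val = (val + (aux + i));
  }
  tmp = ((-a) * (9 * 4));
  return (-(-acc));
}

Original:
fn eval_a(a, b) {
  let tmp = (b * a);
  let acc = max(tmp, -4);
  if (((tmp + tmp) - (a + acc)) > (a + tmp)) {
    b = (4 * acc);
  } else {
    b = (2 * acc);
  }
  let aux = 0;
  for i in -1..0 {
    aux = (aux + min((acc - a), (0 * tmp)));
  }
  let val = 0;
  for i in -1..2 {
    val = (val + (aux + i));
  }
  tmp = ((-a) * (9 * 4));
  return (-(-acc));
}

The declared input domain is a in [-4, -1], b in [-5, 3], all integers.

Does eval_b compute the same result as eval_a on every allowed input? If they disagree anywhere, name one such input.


Differences: arithmetic usage differs, and boolean connective usage differs, and constant usage differs — yet all 36 inputs agree.
verdict: equivalent


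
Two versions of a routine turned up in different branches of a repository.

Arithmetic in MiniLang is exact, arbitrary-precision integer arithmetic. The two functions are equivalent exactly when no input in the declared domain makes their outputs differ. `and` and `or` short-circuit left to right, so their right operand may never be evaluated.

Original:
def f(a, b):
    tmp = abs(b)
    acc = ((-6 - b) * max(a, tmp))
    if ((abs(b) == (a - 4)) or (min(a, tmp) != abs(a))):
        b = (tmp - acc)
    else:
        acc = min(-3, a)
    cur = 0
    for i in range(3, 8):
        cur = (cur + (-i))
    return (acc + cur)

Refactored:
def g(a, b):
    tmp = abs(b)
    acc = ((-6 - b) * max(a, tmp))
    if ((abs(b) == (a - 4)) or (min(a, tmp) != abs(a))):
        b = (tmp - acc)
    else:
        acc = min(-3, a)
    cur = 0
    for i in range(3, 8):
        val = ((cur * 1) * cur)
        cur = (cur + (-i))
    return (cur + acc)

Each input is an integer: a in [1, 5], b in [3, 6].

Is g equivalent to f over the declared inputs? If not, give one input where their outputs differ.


Changes here: statement counts differ, arithmetic usage differs, constant usage differs, local variable names differ; the full 20-point sweep finds no disagreement.
verdict: equivalent


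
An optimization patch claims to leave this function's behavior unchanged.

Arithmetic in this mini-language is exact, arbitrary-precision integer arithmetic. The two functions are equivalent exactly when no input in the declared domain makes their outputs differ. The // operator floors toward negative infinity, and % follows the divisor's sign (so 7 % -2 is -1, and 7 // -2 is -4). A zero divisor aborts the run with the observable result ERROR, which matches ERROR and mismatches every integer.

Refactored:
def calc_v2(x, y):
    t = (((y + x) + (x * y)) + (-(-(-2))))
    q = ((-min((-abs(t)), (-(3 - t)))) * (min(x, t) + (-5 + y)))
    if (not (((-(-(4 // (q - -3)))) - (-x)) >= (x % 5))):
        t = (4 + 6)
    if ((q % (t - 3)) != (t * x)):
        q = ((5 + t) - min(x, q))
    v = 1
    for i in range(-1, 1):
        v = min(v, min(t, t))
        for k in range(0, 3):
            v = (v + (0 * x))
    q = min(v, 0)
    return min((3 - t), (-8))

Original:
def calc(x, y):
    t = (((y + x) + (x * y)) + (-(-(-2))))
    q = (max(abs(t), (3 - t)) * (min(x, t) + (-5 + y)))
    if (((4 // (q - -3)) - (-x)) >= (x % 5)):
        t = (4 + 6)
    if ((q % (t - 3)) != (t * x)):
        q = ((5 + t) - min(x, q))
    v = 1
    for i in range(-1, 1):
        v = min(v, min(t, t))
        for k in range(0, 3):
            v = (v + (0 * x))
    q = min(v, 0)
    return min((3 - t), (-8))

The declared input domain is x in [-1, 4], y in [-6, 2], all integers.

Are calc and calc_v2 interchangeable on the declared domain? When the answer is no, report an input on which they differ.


Try x=1, y=2.
calc: t = 3; q = -6; (((4 // (q - -3)) - (-x)) >= (x % 5)) -> false; division by zero -> ERROR
calc_v2: t = 3; q = -6; (not (((-(-(4 // (q - -3)))) - (-x)) >= (x % 5))) -> true; t = 10; ((q % (t - 3)) != (t * x)) -> true; q = 21; v = 1; [i=-1]; v = 1; [k=0]; v = 1; [k=1]; v = 1; [k=2]; v = 1; [i=0]; v = 1; [k=0]; v = 1; [k=1]; v = 1; [k=2]; v = 1; q = 0; return -8
ERROR and -8 differ, so these are not the same function on this domain.
verdict: not equivalent; witness: x=1, y=2


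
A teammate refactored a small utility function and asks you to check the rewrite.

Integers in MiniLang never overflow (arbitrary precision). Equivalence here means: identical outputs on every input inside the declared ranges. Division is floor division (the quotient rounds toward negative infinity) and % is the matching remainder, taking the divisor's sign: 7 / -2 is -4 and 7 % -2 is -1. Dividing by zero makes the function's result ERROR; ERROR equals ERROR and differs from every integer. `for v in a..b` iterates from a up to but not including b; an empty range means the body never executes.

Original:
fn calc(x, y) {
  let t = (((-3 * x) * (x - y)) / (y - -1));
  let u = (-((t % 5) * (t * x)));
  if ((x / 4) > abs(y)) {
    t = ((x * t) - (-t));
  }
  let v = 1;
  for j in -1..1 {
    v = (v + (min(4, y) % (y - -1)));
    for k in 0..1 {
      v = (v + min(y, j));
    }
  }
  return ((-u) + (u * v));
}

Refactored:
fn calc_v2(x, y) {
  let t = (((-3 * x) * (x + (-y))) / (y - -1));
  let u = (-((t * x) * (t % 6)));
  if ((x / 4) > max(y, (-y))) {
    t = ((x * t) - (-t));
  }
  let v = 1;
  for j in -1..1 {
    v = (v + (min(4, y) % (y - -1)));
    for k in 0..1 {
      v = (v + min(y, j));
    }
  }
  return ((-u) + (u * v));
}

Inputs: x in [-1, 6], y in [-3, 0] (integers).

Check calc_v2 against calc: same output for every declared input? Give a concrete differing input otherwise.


Take x=-1, y=-3.
calc: t=-3, then u=-6, then ((x / 4) > abs(y)) is false, then v=1, then (j=-1), then v=0, then (k=0), then v=-3, then (j=0), then v=-4, then (k=0), then v=-7, then returns 48
calc_v2: t=-3, then u=-9, then ((x / 4) > max(y, (-y))) is false, then v=1, then (j=-1), then v=0, then (k=0), then v=-3, then (j=0), then v=-4, then (k=0), then v=-7, then returns 72
48 vs 72 — the two versions disagree here.
verdict: not equivalent; witness: x=-1, y=-3


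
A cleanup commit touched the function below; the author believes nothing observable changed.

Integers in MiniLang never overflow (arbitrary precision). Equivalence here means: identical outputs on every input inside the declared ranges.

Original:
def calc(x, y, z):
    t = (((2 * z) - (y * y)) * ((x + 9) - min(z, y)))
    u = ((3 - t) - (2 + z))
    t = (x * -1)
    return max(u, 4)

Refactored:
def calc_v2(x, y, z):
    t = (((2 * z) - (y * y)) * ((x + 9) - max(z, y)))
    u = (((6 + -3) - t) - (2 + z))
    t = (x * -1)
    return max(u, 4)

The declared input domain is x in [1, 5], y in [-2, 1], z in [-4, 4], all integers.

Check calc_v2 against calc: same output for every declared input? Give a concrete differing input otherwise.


These are not equivalent — on x=1, y=-2, z=-4 the outputs split (173 vs 149).
calc: t := -168 | u := 173 | t := -1 | result 173
calc_v2: t := -144 | u := 149 | t := -1 | result 149
verdict: not equivalent; witness: x=1, y=-2, z=-4


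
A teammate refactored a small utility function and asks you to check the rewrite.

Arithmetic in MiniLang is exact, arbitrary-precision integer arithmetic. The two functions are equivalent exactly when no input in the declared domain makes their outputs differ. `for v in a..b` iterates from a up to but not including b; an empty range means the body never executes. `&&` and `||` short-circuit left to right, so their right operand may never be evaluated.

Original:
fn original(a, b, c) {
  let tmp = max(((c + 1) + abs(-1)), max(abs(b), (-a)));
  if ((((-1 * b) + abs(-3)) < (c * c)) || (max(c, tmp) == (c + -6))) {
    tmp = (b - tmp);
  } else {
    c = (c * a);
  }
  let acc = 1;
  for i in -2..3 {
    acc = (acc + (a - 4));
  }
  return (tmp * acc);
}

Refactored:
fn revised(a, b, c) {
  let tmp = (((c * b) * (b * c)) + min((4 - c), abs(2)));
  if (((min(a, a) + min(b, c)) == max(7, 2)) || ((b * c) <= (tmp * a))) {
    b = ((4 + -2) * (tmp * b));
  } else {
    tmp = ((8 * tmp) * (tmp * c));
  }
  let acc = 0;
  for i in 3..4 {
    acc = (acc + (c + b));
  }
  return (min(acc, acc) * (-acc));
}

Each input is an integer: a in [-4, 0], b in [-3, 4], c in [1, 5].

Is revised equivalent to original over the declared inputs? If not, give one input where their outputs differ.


The rewrite breaks on a=-4, b=-3, c=1, where the results are -156 and -4.
original: tmp := 4 | ((((-1 * b) + abs(-3)) < (c * c)) || (max(c, tmp) == (c + -6))): false | c := -4 | acc := 1 | iter i=-2: | acc := -7 | iter i=-1: | acc := -15 | iter i=0: | acc := -23 | iter i=1: | acc := -31 | iter i=2: | acc := -39 | result -156
revised: tmp := 11 | (((min(a, a) + min(b, c)) == max(7, 2)) || ((b * c) <= (tmp * a))): false | tmp := 968 | acc := 0 | iter i=3: | acc := -2 | result -4
verdict: not equivalent; witness: a=-4, b=-3, c=1
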